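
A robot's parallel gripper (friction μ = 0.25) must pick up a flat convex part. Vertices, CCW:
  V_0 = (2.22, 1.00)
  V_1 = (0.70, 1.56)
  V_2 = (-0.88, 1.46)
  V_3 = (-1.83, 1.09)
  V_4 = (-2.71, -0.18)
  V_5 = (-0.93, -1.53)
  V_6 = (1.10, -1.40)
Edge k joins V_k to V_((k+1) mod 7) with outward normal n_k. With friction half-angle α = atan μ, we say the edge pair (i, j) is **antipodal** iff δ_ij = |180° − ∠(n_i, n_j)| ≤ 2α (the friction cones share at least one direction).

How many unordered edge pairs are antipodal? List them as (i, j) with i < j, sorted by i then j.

α = atan 0.25 = 14.04°;  2α = 28.07°
n_0 = (+0.3457, +0.9383)
n_1 = (-0.0632, +0.9980)
n_2 = (-0.3629, +0.9318)
n_3 = (-0.8220, +0.5695)
n_4 = (-0.6043, -0.7968)
n_5 = (+0.0639, -0.9980)
n_6 = (+0.9062, -0.4229)
  (0,1): δ = 156.15°  ·
  (0,2): δ = 138.50°  ·
  (0,3): δ = 104.49°  ·
  (0,4): δ = 16.95°  ✓
  (0,5): δ = 23.89°  ✓
  (0,6): δ = 85.21°  ·
  (1,2): δ = 162.34°  ·
  (1,3): δ = 128.34°  ·
  (1,4): δ = 40.80°  ·
  (1,5): δ = 0.04°  ✓
  (1,6): δ = 61.36°  ·
  (2,3): δ = 146.00°  ·
  (2,4): δ = 58.46°  ·
  (2,5): δ = 17.62°  ✓
  (2,6): δ = 43.70°  ·
  (3,4): δ = 92.46°  ·
  (3,5): δ = 51.62°  ·
  (3,6): δ = 9.70°  ✓
  (4,5): δ = 139.16°  ·
  (4,6): δ = 77.84°  ·
  (5,6): δ = 118.68°  ·
antipodal pairs: 5

count = 5; pairs: (0,4), (0,5), (1,5), (2,5), (3,6)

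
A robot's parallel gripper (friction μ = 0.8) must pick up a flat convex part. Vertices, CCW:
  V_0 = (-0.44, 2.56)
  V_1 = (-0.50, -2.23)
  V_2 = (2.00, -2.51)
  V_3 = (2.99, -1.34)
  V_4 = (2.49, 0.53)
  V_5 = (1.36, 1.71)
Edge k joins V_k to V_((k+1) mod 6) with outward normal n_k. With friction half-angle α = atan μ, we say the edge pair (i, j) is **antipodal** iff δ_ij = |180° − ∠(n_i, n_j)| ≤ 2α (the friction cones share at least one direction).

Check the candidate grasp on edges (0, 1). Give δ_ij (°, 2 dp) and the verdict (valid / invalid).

δ = 95.67°, invalid

α = atan 0.8 = 38.66°;  2α = 77.32°
edge 0: e_0 = (-0.06, -4.79);  n_0 = (-0.9999, +0.0125)
edge 1: e_1 = (+2.50, -0.28);  n_1 = (-0.1113, -0.9938)
∠(n_0, n_1) = 84.33°
δ = |180° − 84.33°| = 95.67°
95.67° > 2α = 77.32°  →  invalid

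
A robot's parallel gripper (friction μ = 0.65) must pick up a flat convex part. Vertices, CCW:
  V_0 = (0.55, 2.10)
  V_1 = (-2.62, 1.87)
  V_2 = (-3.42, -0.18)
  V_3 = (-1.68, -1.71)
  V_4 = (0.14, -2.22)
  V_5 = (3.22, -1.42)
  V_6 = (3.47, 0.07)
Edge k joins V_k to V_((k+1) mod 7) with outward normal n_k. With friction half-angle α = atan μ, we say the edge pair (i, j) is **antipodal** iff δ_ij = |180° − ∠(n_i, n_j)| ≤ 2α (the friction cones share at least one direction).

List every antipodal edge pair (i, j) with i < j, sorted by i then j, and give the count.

count = 9; pairs: (0,2), (0,3), (0,4), (1,4), (1,5), (2,5), (2,6), (3,6), (4,6)

α = atan 0.65 = 33.02°;  2α = 66.05°
n_0 = (-0.0724, +0.9974)
n_1 = (-0.9316, +0.3635)
n_2 = (-0.6603, -0.7510)
n_3 = (-0.2698, -0.9629)
n_4 = (+0.2514, -0.9679)
n_5 = (+0.9862, -0.1655)
n_6 = (+0.5708, +0.8211)
  (0,1): δ = 115.47°  ·
  (0,2): δ = 45.48°  ✓
  (0,3): δ = 19.80°  ✓
  (0,4): δ = 10.41°  ✓
  (0,5): δ = 76.33°  ·
  (0,6): δ = 141.04°  ·
  (1,2): δ = 110.01°  ·
  (1,3): δ = 84.34°  ·
  (1,4): δ = 54.12°  ✓
  (1,5): δ = 11.79°  ✓
  (1,6): δ = 76.51°  ·
  (2,3): δ = 154.33°  ·
  (2,4): δ = 124.11°  ·
  (2,5): δ = 58.20°  ✓
  (2,6): δ = 6.52°  ✓
  (3,4): δ = 149.79°  ·
  (3,5): δ = 83.87°  ·
  (3,6): δ = 19.15°  ✓
  (4,5): δ = 114.08°  ·
  (4,6): δ = 49.37°  ✓
  (5,6): δ = 115.28°  ·
antipodal pairs: 9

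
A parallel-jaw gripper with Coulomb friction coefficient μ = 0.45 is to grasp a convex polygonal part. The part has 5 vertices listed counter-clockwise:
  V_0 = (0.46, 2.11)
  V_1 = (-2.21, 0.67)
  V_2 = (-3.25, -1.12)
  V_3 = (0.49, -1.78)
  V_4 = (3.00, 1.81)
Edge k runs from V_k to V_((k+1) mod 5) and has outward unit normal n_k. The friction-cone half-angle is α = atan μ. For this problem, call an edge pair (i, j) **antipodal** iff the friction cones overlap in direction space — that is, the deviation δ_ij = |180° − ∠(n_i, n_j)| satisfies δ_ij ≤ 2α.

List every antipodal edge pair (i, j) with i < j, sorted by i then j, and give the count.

α = atan 0.45 = 24.23°;  2α = 48.46°
n_0 = (-0.4747, +0.8802)
n_1 = (-0.8647, +0.5024)
n_2 = (-0.1738, -0.9848)
n_3 = (+0.8196, -0.5730)
n_4 = (+0.1173, +0.9931)
  (0,1): δ = 148.50°  ·
  (0,2): δ = 38.35°  ✓
  (0,3): δ = 26.70°  ✓
  (0,4): δ = 144.92°  ·
  (1,2): δ = 69.85°  ·
  (1,3): δ = 4.80°  ✓
  (1,4): δ = 113.42°  ·
  (2,3): δ = 114.95°  ·
  (2,4): δ = 3.27°  ✓
  (3,4): δ = 61.78°  ·
antipodal pairs: 4

count = 4; pairs: (0,2), (0,3), (1,3), (2,4)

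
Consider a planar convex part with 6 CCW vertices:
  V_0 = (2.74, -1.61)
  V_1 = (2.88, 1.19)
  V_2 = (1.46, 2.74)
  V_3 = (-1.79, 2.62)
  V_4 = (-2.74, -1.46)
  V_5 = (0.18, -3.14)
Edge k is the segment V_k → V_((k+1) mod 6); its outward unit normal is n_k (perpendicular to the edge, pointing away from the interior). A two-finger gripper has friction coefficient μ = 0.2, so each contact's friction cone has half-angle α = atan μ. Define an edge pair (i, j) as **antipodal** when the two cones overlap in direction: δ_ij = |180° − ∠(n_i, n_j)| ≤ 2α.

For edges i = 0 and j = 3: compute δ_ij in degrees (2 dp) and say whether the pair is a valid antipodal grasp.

α = atan 0.2 = 11.31°;  2α = 22.62°
edge 0: e_0 = (+0.14, +2.80);  n_0 = (+0.9988, -0.0499)
edge 3: e_3 = (-0.95, -4.08);  n_3 = (-0.9739, +0.2268)
∠(n_0, n_3) = 169.76°
δ = |180° − 169.76°| = 10.24°
10.24° ≤ 2α = 22.62°  →  valid

δ = 10.24°, valid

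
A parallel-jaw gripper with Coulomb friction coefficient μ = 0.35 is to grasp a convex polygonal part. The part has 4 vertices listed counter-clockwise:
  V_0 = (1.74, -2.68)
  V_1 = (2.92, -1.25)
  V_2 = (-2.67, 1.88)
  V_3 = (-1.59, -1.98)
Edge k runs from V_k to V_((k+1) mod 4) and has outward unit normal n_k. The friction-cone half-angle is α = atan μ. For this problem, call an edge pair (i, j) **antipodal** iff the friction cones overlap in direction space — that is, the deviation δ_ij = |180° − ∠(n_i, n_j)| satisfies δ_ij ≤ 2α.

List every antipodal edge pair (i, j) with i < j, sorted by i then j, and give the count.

α = atan 0.35 = 19.29°;  2α = 38.58°
n_0 = (+0.7713, -0.6365)
n_1 = (+0.4886, +0.8725)
n_2 = (-0.9630, -0.2694)
n_3 = (-0.2057, -0.9786)
  (0,1): δ = 79.72°  ·
  (0,2): δ = 55.16°  ·
  (0,3): δ = 117.66°  ·
  (1,2): δ = 45.12°  ·
  (1,3): δ = 17.37°  ✓
  (2,3): δ = 117.50°  ·
antipodal pairs: 1

count = 1; pairs: (1,3)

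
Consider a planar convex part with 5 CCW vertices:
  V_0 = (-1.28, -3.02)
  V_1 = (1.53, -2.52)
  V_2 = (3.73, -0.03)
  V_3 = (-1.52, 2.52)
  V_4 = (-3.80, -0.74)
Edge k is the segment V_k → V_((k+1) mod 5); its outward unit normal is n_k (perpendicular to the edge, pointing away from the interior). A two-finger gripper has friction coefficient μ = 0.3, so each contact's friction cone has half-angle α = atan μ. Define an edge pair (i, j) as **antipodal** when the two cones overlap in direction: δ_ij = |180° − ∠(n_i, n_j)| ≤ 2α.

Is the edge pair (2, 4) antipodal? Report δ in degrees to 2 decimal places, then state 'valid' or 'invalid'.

α = atan 0.3 = 16.70°;  2α = 33.40°
edge 2: e_2 = (-5.25, +2.55);  n_2 = (+0.4369, +0.8995)
edge 4: e_4 = (+2.52, -2.28);  n_4 = (-0.6709, -0.7415)
∠(n_2, n_4) = 163.77°
δ = |180° − 163.77°| = 16.23°
16.23° ≤ 2α = 33.40°  →  valid

δ = 16.23°, valid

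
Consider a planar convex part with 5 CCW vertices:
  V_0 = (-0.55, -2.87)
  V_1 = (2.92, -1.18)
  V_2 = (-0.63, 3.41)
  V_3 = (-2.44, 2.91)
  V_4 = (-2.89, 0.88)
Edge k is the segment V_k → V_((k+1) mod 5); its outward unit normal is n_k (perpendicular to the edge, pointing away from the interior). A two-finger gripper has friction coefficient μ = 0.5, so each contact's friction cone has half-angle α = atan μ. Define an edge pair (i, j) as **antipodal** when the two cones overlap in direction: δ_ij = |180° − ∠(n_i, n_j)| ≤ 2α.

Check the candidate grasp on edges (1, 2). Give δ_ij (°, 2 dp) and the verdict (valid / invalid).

α = atan 0.5 = 26.57°;  2α = 53.13°
edge 1: e_1 = (-3.55, +4.59);  n_1 = (+0.7910, +0.6118)
edge 2: e_2 = (-1.81, -0.50);  n_2 = (-0.2663, +0.9639)
∠(n_1, n_2) = 67.72°
δ = |180° − 67.72°| = 112.28°
112.28° > 2α = 53.13°  →  invalid

δ = 112.28°, invalid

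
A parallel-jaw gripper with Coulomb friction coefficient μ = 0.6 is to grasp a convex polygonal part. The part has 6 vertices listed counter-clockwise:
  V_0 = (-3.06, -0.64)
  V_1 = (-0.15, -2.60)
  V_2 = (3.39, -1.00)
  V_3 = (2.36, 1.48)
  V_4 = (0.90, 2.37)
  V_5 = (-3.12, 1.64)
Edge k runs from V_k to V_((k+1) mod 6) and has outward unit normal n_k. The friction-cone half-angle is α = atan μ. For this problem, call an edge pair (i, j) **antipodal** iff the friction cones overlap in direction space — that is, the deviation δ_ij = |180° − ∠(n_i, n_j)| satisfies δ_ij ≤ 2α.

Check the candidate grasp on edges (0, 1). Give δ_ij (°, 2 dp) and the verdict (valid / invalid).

α = atan 0.6 = 30.96°;  2α = 61.93°
edge 0: e_0 = (+2.91, -1.96);  n_0 = (-0.5586, -0.8294)
edge 1: e_1 = (+3.54, +1.60);  n_1 = (+0.4119, -0.9112)
∠(n_0, n_1) = 58.28°
δ = |180° − 58.28°| = 121.72°
121.72° > 2α = 61.93°  →  invalid

δ = 121.72°, invalid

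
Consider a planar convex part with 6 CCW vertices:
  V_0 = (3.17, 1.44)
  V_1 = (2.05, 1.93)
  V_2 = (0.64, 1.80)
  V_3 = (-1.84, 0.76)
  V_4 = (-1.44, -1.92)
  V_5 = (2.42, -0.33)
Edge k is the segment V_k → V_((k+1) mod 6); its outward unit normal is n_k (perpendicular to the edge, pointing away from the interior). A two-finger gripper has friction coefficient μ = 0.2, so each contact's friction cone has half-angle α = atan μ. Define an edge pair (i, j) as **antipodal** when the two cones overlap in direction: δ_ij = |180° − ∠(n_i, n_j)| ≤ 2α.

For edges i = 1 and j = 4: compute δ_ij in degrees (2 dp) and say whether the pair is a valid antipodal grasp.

δ = 17.12°, valid

α = atan 0.2 = 11.31°;  2α = 22.62°
edge 1: e_1 = (-1.41, -0.13);  n_1 = (-0.0918, +0.9958)
edge 4: e_4 = (+3.86, +1.59);  n_4 = (+0.3809, -0.9246)
∠(n_1, n_4) = 162.88°
δ = |180° − 162.88°| = 17.12°
17.12° ≤ 2α = 22.62°  →  valid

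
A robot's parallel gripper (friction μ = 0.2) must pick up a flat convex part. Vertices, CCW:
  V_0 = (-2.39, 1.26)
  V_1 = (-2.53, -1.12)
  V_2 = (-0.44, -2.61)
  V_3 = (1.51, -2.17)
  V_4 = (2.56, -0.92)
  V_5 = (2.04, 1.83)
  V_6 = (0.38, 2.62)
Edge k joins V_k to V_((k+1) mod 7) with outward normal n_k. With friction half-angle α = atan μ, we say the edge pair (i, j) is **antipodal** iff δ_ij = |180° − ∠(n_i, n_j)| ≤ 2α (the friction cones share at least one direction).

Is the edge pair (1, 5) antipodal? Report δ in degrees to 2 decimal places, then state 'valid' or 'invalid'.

α = atan 0.2 = 11.31°;  2α = 22.62°
edge 1: e_1 = (+2.09, -1.49);  n_1 = (-0.5805, -0.8143)
edge 5: e_5 = (-1.66, +0.79);  n_5 = (+0.4297, +0.9030)
∠(n_1, n_5) = 169.96°
δ = |180° − 169.96°| = 10.04°
10.04° ≤ 2α = 22.62°  →  valid

δ = 10.04°, valid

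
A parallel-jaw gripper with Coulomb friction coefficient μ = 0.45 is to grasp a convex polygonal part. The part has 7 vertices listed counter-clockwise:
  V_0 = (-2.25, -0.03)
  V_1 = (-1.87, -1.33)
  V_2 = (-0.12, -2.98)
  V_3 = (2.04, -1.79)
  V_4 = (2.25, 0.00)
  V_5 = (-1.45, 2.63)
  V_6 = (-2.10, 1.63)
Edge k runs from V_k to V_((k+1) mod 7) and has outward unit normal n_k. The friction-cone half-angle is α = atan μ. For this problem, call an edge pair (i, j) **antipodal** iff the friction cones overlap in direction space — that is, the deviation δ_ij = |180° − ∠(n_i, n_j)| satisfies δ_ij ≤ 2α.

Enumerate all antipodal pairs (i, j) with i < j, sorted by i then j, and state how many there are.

α = atan 0.45 = 24.23°;  2α = 48.46°
n_0 = (-0.9598, -0.2806)
n_1 = (-0.6860, -0.7276)
n_2 = (+0.4825, -0.8759)
n_3 = (+0.9932, -0.1165)
n_4 = (+0.5794, +0.8151)
n_5 = (-0.8384, +0.5450)
n_6 = (-0.9959, +0.0900)
  (0,1): δ = 149.61°  ·
  (0,2): δ = 77.44°  ·
  (0,3): δ = 22.99°  ✓
  (0,4): δ = 38.30°  ✓
  (0,5): δ = 130.68°  ·
  (0,6): δ = 158.54°  ·
  (1,2): δ = 107.83°  ·
  (1,3): δ = 53.38°  ·
  (1,4): δ = 7.91°  ✓
  (1,5): δ = 100.29°  ·
  (1,6): δ = 128.15°  ·
  (2,3): δ = 125.54°  ·
  (2,4): δ = 64.26°  ·
  (2,5): δ = 28.12°  ✓
  (2,6): δ = 55.99°  ·
  (3,4): δ = 118.71°  ·
  (3,5): δ = 26.33°  ✓
  (3,6): δ = 1.53°  ✓
  (4,5): δ = 87.62°  ·
  (4,6): δ = 59.76°  ·
  (5,6): δ = 152.14°  ·
antipodal pairs: 6

count = 6; pairs: (0,3), (0,4), (1,4), (2,5), (3,5), (3,6)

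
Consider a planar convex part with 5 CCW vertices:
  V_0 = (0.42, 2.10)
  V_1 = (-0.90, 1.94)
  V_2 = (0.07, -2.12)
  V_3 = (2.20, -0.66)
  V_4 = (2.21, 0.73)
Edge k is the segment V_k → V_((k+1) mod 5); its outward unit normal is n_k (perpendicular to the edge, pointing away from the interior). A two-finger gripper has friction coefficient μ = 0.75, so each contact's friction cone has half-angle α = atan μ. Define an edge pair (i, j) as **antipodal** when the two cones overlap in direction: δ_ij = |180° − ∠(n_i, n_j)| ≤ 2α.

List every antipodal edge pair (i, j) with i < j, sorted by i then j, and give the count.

count = 5; pairs: (0,2), (1,2), (1,3), (1,4), (2,4)

α = atan 0.75 = 36.87°;  2α = 73.74°
n_0 = (-0.1203, +0.9927)
n_1 = (-0.9726, -0.2324)
n_2 = (+0.5654, -0.8248)
n_3 = (+1.0000, -0.0072)
n_4 = (+0.6078, +0.7941)
  (0,1): δ = 83.47°  ·
  (0,2): δ = 27.52°  ✓
  (0,3): δ = 82.68°  ·
  (0,4): δ = 135.66°  ·
  (1,2): δ = 69.01°  ✓
  (1,3): δ = 13.85°  ✓
  (1,4): δ = 39.13°  ✓
  (2,3): δ = 124.84°  ·
  (2,4): δ = 71.86°  ✓
  (3,4): δ = 127.02°  ·
antipodal pairs: 5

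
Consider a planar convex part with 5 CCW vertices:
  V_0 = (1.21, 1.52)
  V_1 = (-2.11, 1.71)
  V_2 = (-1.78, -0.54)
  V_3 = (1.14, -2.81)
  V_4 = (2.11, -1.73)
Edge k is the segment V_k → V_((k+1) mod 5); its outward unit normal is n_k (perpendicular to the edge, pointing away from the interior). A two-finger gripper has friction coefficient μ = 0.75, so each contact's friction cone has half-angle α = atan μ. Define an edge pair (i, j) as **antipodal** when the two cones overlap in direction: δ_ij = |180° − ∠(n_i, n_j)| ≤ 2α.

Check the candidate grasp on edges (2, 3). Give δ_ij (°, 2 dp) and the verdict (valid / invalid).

α = atan 0.75 = 36.87°;  2α = 73.74°
edge 2: e_2 = (+2.92, -2.27);  n_2 = (-0.6138, -0.7895)
edge 3: e_3 = (+0.97, +1.08);  n_3 = (+0.7440, -0.6682)
∠(n_2, n_3) = 85.93°
δ = |180° − 85.93°| = 94.07°
94.07° > 2α = 73.74°  →  invalid

δ = 94.07°, invalid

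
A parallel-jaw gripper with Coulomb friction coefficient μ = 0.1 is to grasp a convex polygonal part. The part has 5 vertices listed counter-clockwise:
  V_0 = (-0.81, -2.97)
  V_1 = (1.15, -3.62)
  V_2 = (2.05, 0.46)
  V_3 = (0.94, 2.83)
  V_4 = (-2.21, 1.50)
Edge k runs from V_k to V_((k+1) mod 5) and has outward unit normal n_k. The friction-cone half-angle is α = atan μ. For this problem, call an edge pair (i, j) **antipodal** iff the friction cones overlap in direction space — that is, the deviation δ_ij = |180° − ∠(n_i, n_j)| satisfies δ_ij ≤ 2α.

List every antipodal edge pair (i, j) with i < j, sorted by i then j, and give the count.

count = 1; pairs: (2,4)

α = atan 0.1 = 5.71°;  2α = 11.42°
n_0 = (-0.3148, -0.9492)
n_1 = (+0.9765, -0.2154)
n_2 = (+0.9056, +0.4241)
n_3 = (-0.3890, +0.9212)
n_4 = (-0.9543, -0.2989)
  (0,1): δ = 84.09°  ·
  (0,2): δ = 46.56°  ·
  (0,3): δ = 41.24°  ·
  (0,4): δ = 125.74°  ·
  (1,2): δ = 142.46°  ·
  (1,3): δ = 54.67°  ·
  (1,4): δ = 29.83°  ·
  (2,3): δ = 92.21°  ·
  (2,4): δ = 7.71°  ✓
  (3,4): δ = 95.50°  ·
antipodal pairs: 1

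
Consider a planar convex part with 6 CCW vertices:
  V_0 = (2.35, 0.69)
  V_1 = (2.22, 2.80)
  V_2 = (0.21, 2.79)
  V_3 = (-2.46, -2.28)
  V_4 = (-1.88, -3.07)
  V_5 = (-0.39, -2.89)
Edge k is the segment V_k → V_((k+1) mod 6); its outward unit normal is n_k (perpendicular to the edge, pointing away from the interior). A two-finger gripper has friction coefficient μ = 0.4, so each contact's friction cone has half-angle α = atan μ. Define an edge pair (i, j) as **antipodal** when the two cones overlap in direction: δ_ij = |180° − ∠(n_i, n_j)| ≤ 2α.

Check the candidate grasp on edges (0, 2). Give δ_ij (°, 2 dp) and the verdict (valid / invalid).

α = atan 0.4 = 21.80°;  2α = 43.60°
edge 0: e_0 = (-0.13, +2.11);  n_0 = (+0.9981, +0.0615)
edge 2: e_2 = (-2.67, -5.07);  n_2 = (-0.8848, +0.4660)
∠(n_0, n_2) = 148.70°
δ = |180° − 148.70°| = 31.30°
31.30° ≤ 2α = 43.60°  →  valid

δ = 31.30°, valid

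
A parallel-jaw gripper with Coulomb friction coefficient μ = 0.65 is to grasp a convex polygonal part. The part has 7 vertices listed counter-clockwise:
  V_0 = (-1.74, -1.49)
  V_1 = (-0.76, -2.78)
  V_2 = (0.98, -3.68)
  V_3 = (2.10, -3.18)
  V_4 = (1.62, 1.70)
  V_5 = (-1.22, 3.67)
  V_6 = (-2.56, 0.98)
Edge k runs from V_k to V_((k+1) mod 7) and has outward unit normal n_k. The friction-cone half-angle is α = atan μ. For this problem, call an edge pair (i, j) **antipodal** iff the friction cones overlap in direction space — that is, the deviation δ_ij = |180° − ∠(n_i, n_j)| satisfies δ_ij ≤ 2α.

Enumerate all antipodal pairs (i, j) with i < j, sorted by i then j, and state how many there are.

count = 9; pairs: (0,3), (0,4), (1,3), (1,4), (2,4), (2,5), (3,5), (3,6), (4,6)

α = atan 0.65 = 33.02°;  2α = 66.05°
n_0 = (-0.7963, -0.6049)
n_1 = (-0.4594, -0.8882)
n_2 = (+0.4077, -0.9131)
n_3 = (+0.9952, +0.0979)
n_4 = (+0.5700, +0.8217)
n_5 = (-0.8951, +0.4459)
n_6 = (-0.9491, -0.3151)
  (0,1): δ = 154.57°  ·
  (0,2): δ = 103.17°  ·
  (0,3): δ = 31.61°  ✓
  (0,4): δ = 18.03°  ✓
  (0,5): δ = 116.30°  ·
  (0,6): δ = 161.14°  ·
  (1,2): δ = 128.59°  ·
  (1,3): δ = 57.03°  ✓
  (1,4): δ = 7.40°  ✓
  (1,5): δ = 90.87°  ·
  (1,6): δ = 135.72°  ·
  (2,3): δ = 108.44°  ·
  (2,4): δ = 58.80°  ✓
  (2,5): δ = 39.46°  ✓
  (2,6): δ = 84.31°  ·
  (3,4): δ = 130.37°  ·
  (3,5): δ = 32.10°  ✓
  (3,6): δ = 12.75°  ✓
  (4,5): δ = 81.73°  ·
  (4,6): δ = 36.89°  ✓
  (5,6): δ = 135.15°  ·
antipodal pairs: 9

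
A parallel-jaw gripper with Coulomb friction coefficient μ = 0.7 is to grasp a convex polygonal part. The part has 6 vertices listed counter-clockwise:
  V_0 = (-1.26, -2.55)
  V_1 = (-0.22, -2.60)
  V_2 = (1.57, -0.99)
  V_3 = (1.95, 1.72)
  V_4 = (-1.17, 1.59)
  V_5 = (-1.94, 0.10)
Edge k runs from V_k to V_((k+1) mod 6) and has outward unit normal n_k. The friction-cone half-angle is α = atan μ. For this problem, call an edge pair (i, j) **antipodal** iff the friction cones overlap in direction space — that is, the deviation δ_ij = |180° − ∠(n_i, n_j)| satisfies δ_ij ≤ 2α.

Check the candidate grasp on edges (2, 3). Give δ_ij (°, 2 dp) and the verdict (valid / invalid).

δ = 79.63°, invalid

α = atan 0.7 = 34.99°;  2α = 69.98°
edge 2: e_2 = (+0.38, +2.71);  n_2 = (+0.9903, -0.1389)
edge 3: e_3 = (-3.12, -0.13);  n_3 = (-0.0416, +0.9991)
∠(n_2, n_3) = 100.37°
δ = |180° − 100.37°| = 79.63°
79.63° > 2α = 69.98°  →  invalid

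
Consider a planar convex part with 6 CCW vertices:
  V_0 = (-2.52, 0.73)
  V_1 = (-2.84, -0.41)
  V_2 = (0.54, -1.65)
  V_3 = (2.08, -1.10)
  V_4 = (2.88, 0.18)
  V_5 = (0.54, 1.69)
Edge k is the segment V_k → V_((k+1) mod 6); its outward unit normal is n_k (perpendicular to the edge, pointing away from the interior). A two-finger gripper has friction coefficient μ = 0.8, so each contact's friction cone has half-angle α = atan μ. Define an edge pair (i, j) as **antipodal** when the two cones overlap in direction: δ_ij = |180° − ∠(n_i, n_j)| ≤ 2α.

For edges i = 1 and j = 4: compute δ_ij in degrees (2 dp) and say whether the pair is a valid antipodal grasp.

α = atan 0.8 = 38.66°;  2α = 77.32°
edge 1: e_1 = (+3.38, -1.24);  n_1 = (-0.3444, -0.9388)
edge 4: e_4 = (-2.34, +1.51);  n_4 = (+0.5422, +0.8402)
∠(n_1, n_4) = 167.31°
δ = |180° − 167.31°| = 12.69°
12.69° ≤ 2α = 77.32°  →  valid

δ = 12.69°, valid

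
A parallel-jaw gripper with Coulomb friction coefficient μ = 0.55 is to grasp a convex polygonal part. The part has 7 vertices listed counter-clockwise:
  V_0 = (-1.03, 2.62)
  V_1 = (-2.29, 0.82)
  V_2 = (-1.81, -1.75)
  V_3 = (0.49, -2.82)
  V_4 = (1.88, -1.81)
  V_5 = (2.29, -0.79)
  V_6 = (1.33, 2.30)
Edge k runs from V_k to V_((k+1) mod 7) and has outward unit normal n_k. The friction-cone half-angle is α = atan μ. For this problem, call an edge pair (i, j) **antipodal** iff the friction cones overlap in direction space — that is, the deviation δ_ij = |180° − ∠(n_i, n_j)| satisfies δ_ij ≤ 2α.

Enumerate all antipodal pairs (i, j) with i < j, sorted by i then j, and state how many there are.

count = 8; pairs: (0,3), (0,4), (0,5), (1,4), (1,5), (2,5), (2,6), (3,6)

α = atan 0.55 = 28.81°;  2α = 57.62°
n_0 = (-0.8192, +0.5735)
n_1 = (-0.9830, -0.1836)
n_2 = (-0.4218, -0.9067)
n_3 = (+0.5878, -0.8090)
n_4 = (+0.9278, -0.3730)
n_5 = (+0.9550, +0.2967)
n_6 = (+0.1344, +0.9909)
  (0,1): δ = 134.43°  ·
  (0,2): δ = 79.96°  ·
  (0,3): δ = 19.01°  ✓
  (0,4): δ = 13.09°  ✓
  (0,5): δ = 52.25°  ✓
  (0,6): δ = 117.27°  ·
  (1,2): δ = 125.53°  ·
  (1,3): δ = 64.58°  ·
  (1,4): δ = 32.48°  ✓
  (1,5): δ = 6.68°  ✓
  (1,6): δ = 71.70°  ·
  (2,3): δ = 119.05°  ·
  (2,4): δ = 86.95°  ·
  (2,5): δ = 47.79°  ✓
  (2,6): δ = 17.23°  ✓
  (3,4): δ = 147.90°  ·
  (3,5): δ = 108.74°  ·
  (3,6): δ = 43.72°  ✓
  (4,5): δ = 140.84°  ·
  (4,6): δ = 75.82°  ·
  (5,6): δ = 114.98°  ·
antipodal pairs: 8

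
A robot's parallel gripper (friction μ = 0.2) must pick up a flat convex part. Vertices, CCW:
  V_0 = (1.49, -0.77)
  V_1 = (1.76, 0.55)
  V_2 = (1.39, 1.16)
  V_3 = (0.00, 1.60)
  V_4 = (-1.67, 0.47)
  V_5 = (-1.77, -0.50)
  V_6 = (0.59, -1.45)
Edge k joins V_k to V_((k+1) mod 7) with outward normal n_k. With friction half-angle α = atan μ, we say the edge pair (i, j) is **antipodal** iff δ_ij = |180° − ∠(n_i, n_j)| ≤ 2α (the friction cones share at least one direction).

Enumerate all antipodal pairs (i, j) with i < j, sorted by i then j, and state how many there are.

count = 3; pairs: (0,4), (2,5), (3,6)

α = atan 0.2 = 11.31°;  2α = 22.62°
n_0 = (+0.9797, -0.2004)
n_1 = (+0.8550, +0.5186)
n_2 = (+0.3018, +0.9534)
n_3 = (-0.5604, +0.8282)
n_4 = (-0.9947, +0.1025)
n_5 = (-0.3734, -0.9277)
n_6 = (+0.6028, -0.7979)
  (0,1): δ = 137.20°  ·
  (0,2): δ = 96.00°  ·
  (0,3): δ = 44.36°  ·
  (0,4): δ = 5.67°  ✓
  (0,5): δ = 79.63°  ·
  (0,6): δ = 138.63°  ·
  (1,2): δ = 138.80°  ·
  (1,3): δ = 87.16°  ·
  (1,4): δ = 37.13°  ·
  (1,5): δ = 36.83°  ·
  (1,6): δ = 95.83°  ·
  (2,3): δ = 128.35°  ·
  (2,4): δ = 78.32°  ·
  (2,5): δ = 4.36°  ✓
  (2,6): δ = 54.64°  ·
  (3,4): δ = 129.97°  ·
  (3,5): δ = 56.01°  ·
  (3,6): δ = 2.99°  ✓
  (4,5): δ = 106.04°  ·
  (4,6): δ = 47.04°  ·
  (5,6): δ = 121.00°  ·
antipodal pairs: 3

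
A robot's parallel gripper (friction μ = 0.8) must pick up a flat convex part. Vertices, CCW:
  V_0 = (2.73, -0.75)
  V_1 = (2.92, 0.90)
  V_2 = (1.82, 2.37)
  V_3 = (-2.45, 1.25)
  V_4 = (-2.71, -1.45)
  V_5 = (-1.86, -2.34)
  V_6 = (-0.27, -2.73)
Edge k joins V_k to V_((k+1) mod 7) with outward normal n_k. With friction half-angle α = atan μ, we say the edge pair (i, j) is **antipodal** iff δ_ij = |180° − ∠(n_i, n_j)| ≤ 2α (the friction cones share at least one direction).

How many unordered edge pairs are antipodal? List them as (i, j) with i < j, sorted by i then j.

α = atan 0.8 = 38.66°;  2α = 77.32°
n_0 = (+0.9934, -0.1144)
n_1 = (+0.8007, +0.5991)
n_2 = (-0.2537, +0.9673)
n_3 = (-0.9954, +0.0959)
n_4 = (-0.7232, -0.6907)
n_5 = (-0.2382, -0.9712)
n_6 = (+0.5508, -0.8346)
  (0,1): δ = 136.62°  ·
  (0,2): δ = 68.73°  ✓
  (0,3): δ = 1.07°  ✓
  (0,4): δ = 50.25°  ✓
  (0,5): δ = 82.79°  ·
  (0,6): δ = 129.99°  ·
  (1,2): δ = 112.11°  ·
  (1,3): δ = 42.31°  ✓
  (1,4): δ = 6.88°  ✓
  (1,5): δ = 39.41°  ✓
  (1,6): δ = 86.62°  ·
  (2,3): δ = 110.20°  ·
  (2,4): δ = 61.01°  ✓
  (2,5): δ = 28.48°  ✓
  (2,6): δ = 18.73°  ✓
  (3,4): δ = 130.82°  ·
  (3,5): δ = 98.28°  ·
  (3,6): δ = 51.07°  ✓
  (4,5): δ = 147.46°  ·
  (4,6): δ = 100.26°  ·
  (5,6): δ = 132.79°  ·
antipodal pairs: 10

count = 10; pairs: (0,2), (0,3), (0,4), (1,3), (1,4), (1,5), (2,4), (2,5), (2,6), (3,6)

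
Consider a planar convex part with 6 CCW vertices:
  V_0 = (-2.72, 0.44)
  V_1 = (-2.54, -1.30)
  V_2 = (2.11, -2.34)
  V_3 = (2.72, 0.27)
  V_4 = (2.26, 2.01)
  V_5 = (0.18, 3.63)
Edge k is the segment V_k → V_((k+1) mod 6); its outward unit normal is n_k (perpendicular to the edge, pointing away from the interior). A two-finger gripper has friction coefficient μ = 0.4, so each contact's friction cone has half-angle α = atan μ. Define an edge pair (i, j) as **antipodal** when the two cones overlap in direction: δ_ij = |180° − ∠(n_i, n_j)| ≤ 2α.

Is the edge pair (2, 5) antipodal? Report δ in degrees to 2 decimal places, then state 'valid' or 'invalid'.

α = atan 0.4 = 21.80°;  2α = 43.60°
edge 2: e_2 = (+0.61, +2.61);  n_2 = (+0.9738, -0.2276)
edge 5: e_5 = (-2.90, -3.19);  n_5 = (-0.7399, +0.6727)
∠(n_2, n_5) = 150.88°
δ = |180° − 150.88°| = 29.12°
29.12° ≤ 2α = 43.60°  →  valid

δ = 29.12°, valid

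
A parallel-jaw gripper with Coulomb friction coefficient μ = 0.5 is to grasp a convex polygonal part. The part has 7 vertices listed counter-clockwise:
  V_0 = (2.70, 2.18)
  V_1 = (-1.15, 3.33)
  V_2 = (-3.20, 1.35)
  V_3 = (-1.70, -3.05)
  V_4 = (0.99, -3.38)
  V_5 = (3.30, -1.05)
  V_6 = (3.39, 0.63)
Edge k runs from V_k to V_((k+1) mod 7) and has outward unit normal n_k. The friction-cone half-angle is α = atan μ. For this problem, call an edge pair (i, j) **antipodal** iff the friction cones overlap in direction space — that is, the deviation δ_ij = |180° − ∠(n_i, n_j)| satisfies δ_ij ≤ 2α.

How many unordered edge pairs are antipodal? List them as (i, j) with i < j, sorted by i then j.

α = atan 0.5 = 26.57°;  2α = 53.13°
n_0 = (+0.2862, +0.9582)
n_1 = (-0.6947, +0.7193)
n_2 = (-0.9465, -0.3227)
n_3 = (-0.1218, -0.9926)
n_4 = (+0.7101, -0.7041)
n_5 = (+0.9986, -0.0535)
n_6 = (+0.9136, +0.4067)
  (0,1): δ = 119.36°  ·
  (0,2): δ = 54.54°  ·
  (0,3): δ = 9.64°  ✓
  (0,4): δ = 61.88°  ·
  (0,5): δ = 103.56°  ·
  (0,6): δ = 130.63°  ·
  (1,2): δ = 115.18°  ·
  (1,3): δ = 51.00°  ✓
  (1,4): δ = 1.24°  ✓
  (1,5): δ = 42.93°  ✓
  (1,6): δ = 69.99°  ·
  (2,3): δ = 115.82°  ·
  (2,4): δ = 63.58°  ·
  (2,5): δ = 21.89°  ✓
  (2,6): δ = 5.17°  ✓
  (3,4): δ = 127.76°  ·
  (3,5): δ = 86.07°  ·
  (3,6): δ = 59.01°  ·
  (4,5): δ = 138.31°  ·
  (4,6): δ = 111.25°  ·
  (5,6): δ = 152.94°  ·
antipodal pairs: 6

count = 6; pairs: (0,3), (1,3), (1,4), (1,5), (2,5), (2,6)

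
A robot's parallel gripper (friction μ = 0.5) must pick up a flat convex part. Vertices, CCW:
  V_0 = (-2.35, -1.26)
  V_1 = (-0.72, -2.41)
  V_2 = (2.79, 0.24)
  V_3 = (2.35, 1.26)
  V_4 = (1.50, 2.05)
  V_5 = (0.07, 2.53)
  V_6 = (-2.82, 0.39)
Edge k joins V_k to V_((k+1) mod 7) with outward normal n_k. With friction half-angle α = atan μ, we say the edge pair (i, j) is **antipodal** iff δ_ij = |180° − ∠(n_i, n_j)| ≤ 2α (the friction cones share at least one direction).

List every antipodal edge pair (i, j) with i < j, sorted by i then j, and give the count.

count = 6; pairs: (0,2), (0,3), (0,4), (1,5), (2,6), (3,6)

α = atan 0.5 = 26.57°;  2α = 53.13°
n_0 = (-0.5765, -0.8171)
n_1 = (+0.6025, -0.7981)
n_2 = (+0.9182, +0.3961)
n_3 = (+0.6808, +0.7325)
n_4 = (+0.3182, +0.9480)
n_5 = (-0.5951, +0.8037)
n_6 = (-0.9617, -0.2740)
  (0,1): δ = 107.74°  ·
  (0,2): δ = 31.46°  ✓
  (0,3): δ = 7.70°  ✓
  (0,4): δ = 16.65°  ✓
  (0,5): δ = 71.72°  ·
  (0,6): δ = 141.10°  ·
  (1,2): δ = 103.72°  ·
  (1,3): δ = 79.96°  ·
  (1,4): δ = 55.61°  ·
  (1,5): δ = 0.53°  ✓
  (1,6): δ = 68.85°  ·
  (2,3): δ = 156.24°  ·
  (2,4): δ = 131.89°  ·
  (2,5): δ = 76.81°  ·
  (2,6): δ = 7.43°  ✓
  (3,4): δ = 155.65°  ·
  (3,5): δ = 100.58°  ·
  (3,6): δ = 31.20°  ✓
  (4,5): δ = 124.93°  ·
  (4,6): δ = 55.55°  ·
  (5,6): δ = 110.62°  ·
antipodal pairs: 6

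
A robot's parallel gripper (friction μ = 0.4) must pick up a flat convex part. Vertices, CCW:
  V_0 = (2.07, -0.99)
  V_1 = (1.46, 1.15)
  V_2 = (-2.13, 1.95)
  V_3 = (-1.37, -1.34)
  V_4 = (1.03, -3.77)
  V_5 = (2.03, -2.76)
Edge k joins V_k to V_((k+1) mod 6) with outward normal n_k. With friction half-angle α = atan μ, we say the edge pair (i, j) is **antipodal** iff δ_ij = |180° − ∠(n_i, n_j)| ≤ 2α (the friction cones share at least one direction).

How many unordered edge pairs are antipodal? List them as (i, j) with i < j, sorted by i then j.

α = atan 0.4 = 21.80°;  2α = 43.60°
n_0 = (+0.9617, +0.2741)
n_1 = (+0.2175, +0.9761)
n_2 = (-0.9743, -0.2251)
n_3 = (-0.7115, -0.7027)
n_4 = (+0.7106, -0.7036)
n_5 = (+0.9997, -0.0226)
  (0,1): δ = 118.47°  ·
  (0,2): δ = 2.90°  ✓
  (0,3): δ = 28.73°  ✓
  (0,4): δ = 119.38°  ·
  (0,5): δ = 162.80°  ·
  (1,2): δ = 64.43°  ·
  (1,3): δ = 32.79°  ✓
  (1,4): δ = 57.85°  ·
  (1,5): δ = 101.27°  ·
  (2,3): δ = 148.36°  ·
  (2,4): δ = 57.72°  ·
  (2,5): δ = 14.30°  ✓
  (3,4): δ = 89.36°  ·
  (3,5): δ = 45.94°  ·
  (4,5): δ = 136.58°  ·
antipodal pairs: 4

count = 4; pairs: (0,2), (0,3), (1,3), (2,5)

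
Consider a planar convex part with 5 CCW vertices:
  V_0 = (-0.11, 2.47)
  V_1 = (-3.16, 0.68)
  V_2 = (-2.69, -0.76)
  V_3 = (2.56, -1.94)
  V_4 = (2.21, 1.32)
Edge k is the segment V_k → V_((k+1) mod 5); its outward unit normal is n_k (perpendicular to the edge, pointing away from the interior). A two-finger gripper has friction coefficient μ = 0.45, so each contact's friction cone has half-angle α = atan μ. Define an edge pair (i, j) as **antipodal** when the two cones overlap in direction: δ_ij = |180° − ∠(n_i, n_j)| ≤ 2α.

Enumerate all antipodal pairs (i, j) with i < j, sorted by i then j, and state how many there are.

count = 4; pairs: (0,2), (1,3), (1,4), (2,4)

α = atan 0.45 = 24.23°;  2α = 48.46°
n_0 = (-0.5062, +0.8624)
n_1 = (-0.9506, -0.3103)
n_2 = (-0.2193, -0.9757)
n_3 = (+0.9943, +0.1067)
n_4 = (+0.4441, +0.8960)
  (0,1): δ = 102.33°  ·
  (0,2): δ = 43.08°  ✓
  (0,3): δ = 65.72°  ·
  (0,4): δ = 123.22°  ·
  (1,2): δ = 120.74°  ·
  (1,3): δ = 11.95°  ✓
  (1,4): δ = 45.56°  ✓
  (2,3): δ = 71.20°  ·
  (2,4): δ = 13.70°  ✓
  (3,4): δ = 122.50°  ·
antipodal pairs: 4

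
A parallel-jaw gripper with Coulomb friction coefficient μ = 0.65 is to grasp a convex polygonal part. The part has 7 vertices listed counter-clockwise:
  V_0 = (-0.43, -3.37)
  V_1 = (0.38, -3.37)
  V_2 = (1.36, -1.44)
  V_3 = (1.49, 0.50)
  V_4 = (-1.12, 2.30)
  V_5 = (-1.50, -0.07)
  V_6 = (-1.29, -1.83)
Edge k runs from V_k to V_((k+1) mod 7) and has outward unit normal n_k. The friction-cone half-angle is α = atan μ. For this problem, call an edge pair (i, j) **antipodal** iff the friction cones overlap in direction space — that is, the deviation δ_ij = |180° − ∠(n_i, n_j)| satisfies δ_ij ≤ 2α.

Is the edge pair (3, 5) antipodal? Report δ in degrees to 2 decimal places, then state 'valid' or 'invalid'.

α = atan 0.65 = 33.02°;  2α = 66.05°
edge 3: e_3 = (-2.61, +1.80);  n_3 = (+0.5677, +0.8232)
edge 5: e_5 = (+0.21, -1.76);  n_5 = (-0.9930, -0.1185)
∠(n_3, n_5) = 131.40°
δ = |180° − 131.40°| = 48.60°
48.60° ≤ 2α = 66.05°  →  valid

δ = 48.60°, valid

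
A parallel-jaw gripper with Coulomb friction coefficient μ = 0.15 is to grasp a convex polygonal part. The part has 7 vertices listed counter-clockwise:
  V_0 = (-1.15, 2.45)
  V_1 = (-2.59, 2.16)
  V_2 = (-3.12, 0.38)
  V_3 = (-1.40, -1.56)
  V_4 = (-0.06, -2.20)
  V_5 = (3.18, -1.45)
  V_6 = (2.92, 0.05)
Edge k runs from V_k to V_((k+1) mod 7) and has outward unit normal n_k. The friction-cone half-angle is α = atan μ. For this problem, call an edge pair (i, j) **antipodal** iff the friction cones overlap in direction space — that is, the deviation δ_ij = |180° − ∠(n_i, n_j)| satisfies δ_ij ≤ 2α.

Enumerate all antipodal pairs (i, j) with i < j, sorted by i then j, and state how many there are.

α = atan 0.15 = 8.53°;  2α = 17.06°
n_0 = (-0.1974, +0.9803)
n_1 = (-0.9584, +0.2854)
n_2 = (-0.7483, -0.6634)
n_3 = (-0.4310, -0.9024)
n_4 = (+0.2255, -0.9742)
n_5 = (+0.9853, +0.1708)
n_6 = (+0.5079, +0.8614)
  (0,1): δ = 117.97°  ·
  (0,2): δ = 59.83°  ·
  (0,3): δ = 36.92°  ·
  (0,4): δ = 1.65°  ✓
  (0,5): δ = 88.45°  ·
  (0,6): δ = 138.09°  ·
  (1,2): δ = 121.86°  ·
  (1,3): δ = 98.95°  ·
  (1,4): δ = 60.39°  ·
  (1,5): δ = 26.41°  ·
  (1,6): δ = 76.05°  ·
  (2,3): δ = 157.09°  ·
  (2,4): δ = 118.53°  ·
  (2,5): δ = 31.73°  ·
  (2,6): δ = 17.91°  ·
  (3,4): δ = 141.44°  ·
  (3,5): δ = 54.64°  ·
  (3,6): δ = 5.00°  ✓
  (4,5): δ = 93.20°  ·
  (4,6): δ = 43.56°  ·
  (5,6): δ = 130.36°  ·
antipodal pairs: 2

count = 2; pairs: (0,4), (3,6)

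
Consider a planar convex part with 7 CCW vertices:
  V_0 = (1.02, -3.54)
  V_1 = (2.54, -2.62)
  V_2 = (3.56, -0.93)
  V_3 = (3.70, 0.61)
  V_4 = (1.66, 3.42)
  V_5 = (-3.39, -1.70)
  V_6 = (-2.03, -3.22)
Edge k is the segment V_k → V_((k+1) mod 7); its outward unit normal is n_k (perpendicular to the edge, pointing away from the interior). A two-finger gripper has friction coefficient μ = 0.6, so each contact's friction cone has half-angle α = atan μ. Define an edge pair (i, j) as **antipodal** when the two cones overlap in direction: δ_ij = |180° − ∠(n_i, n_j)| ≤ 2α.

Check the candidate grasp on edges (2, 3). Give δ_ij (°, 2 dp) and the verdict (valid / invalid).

α = atan 0.6 = 30.96°;  2α = 61.93°
edge 2: e_2 = (+0.14, +1.54);  n_2 = (+0.9959, -0.0905)
edge 3: e_3 = (-2.04, +2.81);  n_3 = (+0.8092, +0.5875)
∠(n_2, n_3) = 41.17°
δ = |180° − 41.17°| = 138.83°
138.83° > 2α = 61.93°  →  invalid

δ = 138.83°, invalid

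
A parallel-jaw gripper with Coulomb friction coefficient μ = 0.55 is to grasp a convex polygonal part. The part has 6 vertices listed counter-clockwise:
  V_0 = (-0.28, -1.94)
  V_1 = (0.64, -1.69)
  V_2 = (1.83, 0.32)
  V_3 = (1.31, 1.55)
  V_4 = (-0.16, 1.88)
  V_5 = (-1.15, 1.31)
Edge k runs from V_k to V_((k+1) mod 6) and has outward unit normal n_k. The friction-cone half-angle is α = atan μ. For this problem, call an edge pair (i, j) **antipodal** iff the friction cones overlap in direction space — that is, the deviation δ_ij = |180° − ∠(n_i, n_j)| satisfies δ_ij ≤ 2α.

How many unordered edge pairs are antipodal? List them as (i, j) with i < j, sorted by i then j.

α = atan 0.55 = 28.81°;  2α = 57.62°
n_0 = (+0.2622, -0.9650)
n_1 = (+0.8605, -0.5095)
n_2 = (+0.9211, +0.3894)
n_3 = (+0.2190, +0.9757)
n_4 = (-0.4990, +0.8666)
n_5 = (-0.9660, -0.2586)
  (0,1): δ = 135.83°  ·
  (0,2): δ = 82.29°  ·
  (0,3): δ = 27.85°  ✓
  (0,4): δ = 14.73°  ✓
  (0,5): δ = 89.78°  ·
  (1,2): δ = 126.46°  ·
  (1,3): δ = 72.03°  ·
  (1,4): δ = 29.44°  ✓
  (1,5): δ = 45.61°  ✓
  (2,3): δ = 125.57°  ·
  (2,4): δ = 82.99°  ·
  (2,5): δ = 7.93°  ✓
  (3,4): δ = 137.42°  ·
  (3,5): δ = 62.36°  ·
  (4,5): δ = 104.95°  ·
antipodal pairs: 5

count = 5; pairs: (0,3), (0,4), (1,4), (1,5), (2,5)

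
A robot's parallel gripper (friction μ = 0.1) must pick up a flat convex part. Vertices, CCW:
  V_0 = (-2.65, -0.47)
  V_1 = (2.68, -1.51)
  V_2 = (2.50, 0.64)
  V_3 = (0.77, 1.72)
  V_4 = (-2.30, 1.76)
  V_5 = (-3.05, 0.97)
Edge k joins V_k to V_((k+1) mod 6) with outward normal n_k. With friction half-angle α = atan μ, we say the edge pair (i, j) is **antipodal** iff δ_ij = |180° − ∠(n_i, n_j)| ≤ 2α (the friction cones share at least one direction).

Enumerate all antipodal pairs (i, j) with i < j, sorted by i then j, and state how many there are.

count = 2; pairs: (0,3), (1,5)

α = atan 0.1 = 5.71°;  2α = 11.42°
n_0 = (-0.1915, -0.9815)
n_1 = (+0.9965, +0.0834)
n_2 = (+0.5296, +0.8483)
n_3 = (+0.0130, +0.9999)
n_4 = (-0.7252, +0.6885)
n_5 = (-0.9635, -0.2676)
  (0,1): δ = 74.17°  ·
  (0,2): δ = 20.93°  ·
  (0,3): δ = 10.29°  ✓
  (0,4): δ = 57.53°  ·
  (0,5): δ = 116.57°  ·
  (1,2): δ = 126.76°  ·
  (1,3): δ = 95.53°  ·
  (1,4): δ = 48.30°  ·
  (1,5): δ = 10.74°  ✓
  (2,3): δ = 148.77°  ·
  (2,4): δ = 101.54°  ·
  (2,5): δ = 42.50°  ·
  (3,4): δ = 132.77°  ·
  (3,5): δ = 73.73°  ·
  (4,5): δ = 120.96°  ·
antipodal pairs: 2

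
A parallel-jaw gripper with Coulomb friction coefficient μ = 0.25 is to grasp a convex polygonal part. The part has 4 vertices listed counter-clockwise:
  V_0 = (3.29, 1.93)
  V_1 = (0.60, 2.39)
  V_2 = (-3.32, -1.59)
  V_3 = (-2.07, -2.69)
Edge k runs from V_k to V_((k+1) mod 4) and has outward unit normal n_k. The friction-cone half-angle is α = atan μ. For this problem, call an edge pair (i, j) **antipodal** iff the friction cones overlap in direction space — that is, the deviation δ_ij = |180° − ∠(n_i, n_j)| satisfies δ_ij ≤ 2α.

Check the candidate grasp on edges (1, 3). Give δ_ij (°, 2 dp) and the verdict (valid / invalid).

α = atan 0.25 = 14.04°;  2α = 28.07°
edge 1: e_1 = (-3.92, -3.98);  n_1 = (-0.7125, +0.7017)
edge 3: e_3 = (+5.36, +4.62);  n_3 = (+0.6529, -0.7575)
∠(n_1, n_3) = 175.32°
δ = |180° − 175.32°| = 4.68°
4.68° ≤ 2α = 28.07°  →  valid

δ = 4.68°, valid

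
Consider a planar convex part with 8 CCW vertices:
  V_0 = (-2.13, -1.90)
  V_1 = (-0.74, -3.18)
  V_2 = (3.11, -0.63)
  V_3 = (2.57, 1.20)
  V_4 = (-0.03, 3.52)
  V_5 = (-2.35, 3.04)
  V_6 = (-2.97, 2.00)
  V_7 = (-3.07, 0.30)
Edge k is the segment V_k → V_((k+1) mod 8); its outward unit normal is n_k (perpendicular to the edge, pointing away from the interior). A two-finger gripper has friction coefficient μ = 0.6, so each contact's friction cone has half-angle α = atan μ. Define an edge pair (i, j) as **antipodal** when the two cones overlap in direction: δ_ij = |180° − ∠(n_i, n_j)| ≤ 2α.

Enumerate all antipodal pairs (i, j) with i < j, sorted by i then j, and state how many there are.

α = atan 0.6 = 30.96°;  2α = 61.93°
n_0 = (-0.6774, -0.7356)
n_1 = (+0.5522, -0.8337)
n_2 = (+0.9591, +0.2830)
n_3 = (+0.6658, +0.7461)
n_4 = (-0.2026, +0.9793)
n_5 = (-0.8589, +0.5121)
n_6 = (-0.9983, +0.0587)
n_7 = (-0.9196, -0.3929)
  (0,1): δ = 103.84°  ·
  (0,2): δ = 30.92°  ✓
  (0,3): δ = 0.90°  ✓
  (0,4): δ = 54.33°  ✓
  (0,5): δ = 101.84°  ·
  (0,6): δ = 129.27°  ·
  (0,7): δ = 155.78°  ·
  (1,2): δ = 107.08°  ·
  (1,3): δ = 75.26°  ·
  (1,4): δ = 21.83°  ✓
  (1,5): δ = 25.68°  ✓
  (1,6): δ = 53.12°  ✓
  (1,7): δ = 79.62°  ·
  (2,3): δ = 148.18°  ·
  (2,4): δ = 94.75°  ·
  (2,5): δ = 47.24°  ✓
  (2,6): δ = 19.81°  ✓
  (2,7): δ = 6.70°  ✓
  (3,4): δ = 126.57°  ·
  (3,5): δ = 79.06°  ·
  (3,6): δ = 51.62°  ✓
  (3,7): δ = 25.12°  ✓
  (4,5): δ = 132.49°  ·
  (4,6): δ = 105.06°  ·
  (4,7): δ = 78.55°  ·
  (5,6): δ = 152.57°  ·
  (5,7): δ = 126.06°  ·
  (6,7): δ = 153.50°  ·
antipodal pairs: 11

count = 11; pairs: (0,2), (0,3), (0,4), (1,4), (1,5), (1,6), (2,5), (2,6), (2,7), (3,6), (3,7)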